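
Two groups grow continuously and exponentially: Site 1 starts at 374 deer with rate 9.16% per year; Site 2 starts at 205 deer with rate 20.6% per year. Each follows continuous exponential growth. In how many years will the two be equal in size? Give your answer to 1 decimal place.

374·e^(0.0916t) = 205·e^(0.206t)
374/205 = e^((0.206 − 0.0916)t) → ln(1.82439) = 0.1144·t
t = 0.60125 / 0.1144

t ≈ 5.3 years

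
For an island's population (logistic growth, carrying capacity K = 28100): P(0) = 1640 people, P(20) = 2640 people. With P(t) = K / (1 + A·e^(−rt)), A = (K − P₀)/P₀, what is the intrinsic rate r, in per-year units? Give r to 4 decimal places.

A = (28100 − 1640)/1640 = 16.13415
2640 = 28100/(1 + 16.13415·e^(−r·20)) → e^(−20r) = (10.64394 − 1)/16.13415 = 0.597735
r = −ln(0.597735)/20 = 0.51461/20

r ≈ 0.0257 per year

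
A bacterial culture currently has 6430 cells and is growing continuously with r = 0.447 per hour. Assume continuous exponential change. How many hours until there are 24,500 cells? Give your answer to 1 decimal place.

24500 = 6430 · e^(0.447·t)
t = ln(24500/6430) / 0.447 = ln(3.81026) / 0.447 = 1.3377 / 0.447

t ≈ 3.0 hours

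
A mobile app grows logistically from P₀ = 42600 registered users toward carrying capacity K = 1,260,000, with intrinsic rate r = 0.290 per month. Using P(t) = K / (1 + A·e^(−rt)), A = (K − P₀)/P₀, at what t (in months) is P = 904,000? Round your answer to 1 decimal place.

A = (1260000 − 42600)/42600 = 28.57746
904000 = 1260000/(1 + 28.57746·e^(−0.29t)) → 1 + 28.57746·e^(−0.29t) = 1.39381
e^(−0.29t) = 0.01378 → t = ln(72.56749)/0.29 = 4.28452/0.29

t ≈ 14.8 months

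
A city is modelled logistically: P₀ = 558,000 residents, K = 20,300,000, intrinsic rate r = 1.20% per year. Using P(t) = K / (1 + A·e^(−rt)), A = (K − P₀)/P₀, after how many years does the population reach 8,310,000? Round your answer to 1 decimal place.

A = (20300000 − 558000)/558000 = 35.37993
8310000 = 20300000/(1 + 35.37993·e^(−0.012t)) → 1 + 35.37993·e^(−0.012t) = 2.44284
e^(−0.012t) = 0.040781 → t = ln(24.52103)/0.012 = 3.19953/0.012

t ≈ 266.6 years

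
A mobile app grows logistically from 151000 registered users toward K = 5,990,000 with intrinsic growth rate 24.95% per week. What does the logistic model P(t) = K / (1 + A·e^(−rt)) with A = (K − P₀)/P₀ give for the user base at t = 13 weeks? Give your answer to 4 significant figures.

≈ 2,387,000 registered users

A = (5990000 − 151000)/151000 = 38.66887
P(13) = 5990000 / (1 + 38.66887·e^(−0.2495·13)) = 5990000 / (1 + 38.66887·0.039027)
= 5990000 / 2.50913 ≈ 2387279.26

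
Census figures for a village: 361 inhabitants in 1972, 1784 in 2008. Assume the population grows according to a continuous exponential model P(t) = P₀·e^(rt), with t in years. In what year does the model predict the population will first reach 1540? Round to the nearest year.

year 2005

r = ln(1784/361) / 36 = 1.59774/36 ≈ 0.044382 per year
t = ln(1540/361) / r = 1.45066/0.044382 ≈ 32.69 years after 1972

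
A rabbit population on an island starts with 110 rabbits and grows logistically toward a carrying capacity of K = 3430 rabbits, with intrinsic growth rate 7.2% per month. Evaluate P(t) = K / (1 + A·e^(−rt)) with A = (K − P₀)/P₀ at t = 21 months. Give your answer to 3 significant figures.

A = (3430 − 110)/110 = 30.18182
P(21) = 3430 / (1 + 30.18182·e^(−0.072·21)) = 3430 / (1 + 30.18182·0.220469)
= 3430 / 7.65414 ≈ 448.12

≈ 448 rabbits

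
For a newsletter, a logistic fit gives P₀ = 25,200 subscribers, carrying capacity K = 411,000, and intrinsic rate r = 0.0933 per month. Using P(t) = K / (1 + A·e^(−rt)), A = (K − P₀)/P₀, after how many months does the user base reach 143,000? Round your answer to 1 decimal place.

t ≈ 22.5 months

A = (411000 − 25200)/25200 = 15.30952
143000 = 411000/(1 + 15.30952·e^(−0.0933t)) → 1 + 15.30952·e^(−0.0933t) = 2.87413
e^(−0.0933t) = 0.122416 → t = ln(8.16889)/0.0933 = 2.10033/0.0933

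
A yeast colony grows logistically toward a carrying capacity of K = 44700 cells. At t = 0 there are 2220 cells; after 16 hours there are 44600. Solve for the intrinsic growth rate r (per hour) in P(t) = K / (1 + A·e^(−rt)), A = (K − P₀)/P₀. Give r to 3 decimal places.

r ≈ 0.566 per hour

A = (44700 − 2220)/2220 = 19.13514
44600 = 44700/(1 + 19.13514·e^(−r·16)) → e^(−16r) = (1.00224 − 1)/19.13514 = 0.000117
r = −ln(0.000117)/16 = 9.05185/16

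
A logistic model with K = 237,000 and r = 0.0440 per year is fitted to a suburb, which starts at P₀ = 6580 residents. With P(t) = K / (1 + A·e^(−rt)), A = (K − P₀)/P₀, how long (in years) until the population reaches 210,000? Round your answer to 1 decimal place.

t ≈ 127.4 years

A = (237000 − 6580)/6580 = 35.01824
210000 = 237000/(1 + 35.01824·e^(−0.044t)) → 1 + 35.01824·e^(−0.044t) = 1.12857
e^(−0.044t) = 0.003672 → t = ln(272.36407)/0.044 = 5.60714/0.044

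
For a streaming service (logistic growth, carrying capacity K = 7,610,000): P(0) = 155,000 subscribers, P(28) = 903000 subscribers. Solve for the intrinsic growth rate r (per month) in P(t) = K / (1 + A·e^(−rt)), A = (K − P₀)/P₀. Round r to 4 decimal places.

A = (7610000 − 155000)/155000 = 48.09677
903000 = 7610000/(1 + 48.09677·e^(−r·28)) → e^(−28r) = (8.42746 − 1)/48.09677 = 0.154427
r = −ln(0.154427)/28 = 1.86803/28

r ≈ 0.0667 per month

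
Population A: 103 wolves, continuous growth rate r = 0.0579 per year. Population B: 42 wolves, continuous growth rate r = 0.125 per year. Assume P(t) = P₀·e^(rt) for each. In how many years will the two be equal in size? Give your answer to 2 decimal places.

103·e^(0.0579t) = 42·e^(0.125t)
103/42 = e^((0.125 − 0.0579)t) → ln(2.45238) = 0.0671·t
t = 0.89706 / 0.0671

t ≈ 13.37 years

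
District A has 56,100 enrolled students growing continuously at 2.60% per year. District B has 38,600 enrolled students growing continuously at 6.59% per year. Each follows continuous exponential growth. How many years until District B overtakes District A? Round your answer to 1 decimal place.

t ≈ 9.4 years

56100·e^(0.026t) = 38600·e^(0.0659t)
56100/38600 = e^((0.0659 − 0.026)t) → ln(1.45337) = 0.0399·t
t = 0.37388 / 0.0399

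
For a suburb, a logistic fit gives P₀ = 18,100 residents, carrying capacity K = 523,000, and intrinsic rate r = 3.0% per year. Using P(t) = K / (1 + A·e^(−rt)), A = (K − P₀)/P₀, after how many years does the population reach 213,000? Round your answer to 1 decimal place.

A = (523000 − 18100)/18100 = 27.89503
213000 = 523000/(1 + 27.89503·e^(−0.03t)) → 1 + 27.89503·e^(−0.03t) = 2.4554
e^(−0.03t) = 0.052174 → t = ln(19.16658)/0.03 = 2.95317/0.03

t ≈ 98.4 years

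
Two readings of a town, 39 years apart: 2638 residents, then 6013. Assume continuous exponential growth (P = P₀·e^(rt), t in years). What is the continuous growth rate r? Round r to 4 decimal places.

r ≈ 0.0211 per year

6013 = 2638 · e^(r·39)
e^(39r) = 6013/2638 = 2.27938
r = ln(2.27938) / 39 = 0.8239 / 39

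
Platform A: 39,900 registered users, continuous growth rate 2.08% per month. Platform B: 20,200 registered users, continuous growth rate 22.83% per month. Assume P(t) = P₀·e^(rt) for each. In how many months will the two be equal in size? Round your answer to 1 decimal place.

t ≈ 3.3 months

39900·e^(0.0208t) = 20200·e^(0.2283t)
39900/20200 = e^((0.2283 − 0.0208)t) → ln(1.97525) = 0.2075·t
t = 0.68069 / 0.2075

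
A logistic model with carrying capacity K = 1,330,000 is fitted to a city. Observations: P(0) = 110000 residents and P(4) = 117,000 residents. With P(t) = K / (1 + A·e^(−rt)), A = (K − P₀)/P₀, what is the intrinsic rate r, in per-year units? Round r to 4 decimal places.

r ≈ 0.0169 per year

A = (1330000 − 110000)/110000 = 11.09091
117000 = 1330000/(1 + 11.09091·e^(−r·4)) → e^(−4r) = (11.36752 − 1)/11.09091 = 0.934777
r = −ln(0.934777)/4 = 0.06745/4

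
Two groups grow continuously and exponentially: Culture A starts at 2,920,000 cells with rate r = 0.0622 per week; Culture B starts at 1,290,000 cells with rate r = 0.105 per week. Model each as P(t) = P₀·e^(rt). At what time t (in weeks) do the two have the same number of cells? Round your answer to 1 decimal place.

t ≈ 19.1 weeks

2920000·e^(0.0622t) = 1290000·e^(0.105t)
2920000/1290000 = e^((0.105 − 0.0622)t) → ln(2.26357) = 0.0428·t
t = 0.81694 / 0.0428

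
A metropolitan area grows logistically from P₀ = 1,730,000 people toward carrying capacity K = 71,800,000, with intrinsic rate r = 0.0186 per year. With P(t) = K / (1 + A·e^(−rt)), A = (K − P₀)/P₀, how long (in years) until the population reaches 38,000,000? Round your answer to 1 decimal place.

t ≈ 205.3 years

A = (71800000 − 1730000)/1730000 = 40.50289
38000000 = 71800000/(1 + 40.50289·e^(−0.0186t)) → 1 + 40.50289·e^(−0.0186t) = 1.88947
e^(−0.0186t) = 0.021961 → t = ln(45.53579)/0.0186 = 3.8185/0.0186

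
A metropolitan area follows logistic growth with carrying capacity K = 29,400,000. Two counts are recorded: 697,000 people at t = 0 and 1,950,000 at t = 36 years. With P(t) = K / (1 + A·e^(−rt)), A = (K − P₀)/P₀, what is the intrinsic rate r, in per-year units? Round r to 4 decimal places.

r ≈ 0.0298 per year

A = (29400000 − 697000)/697000 = 41.18077
1950000 = 29400000/(1 + 41.18077·e^(−r·36)) → e^(−36r) = (15.07692 − 1)/41.18077 = 0.341832
r = −ln(0.341832)/36 = 1.07343/36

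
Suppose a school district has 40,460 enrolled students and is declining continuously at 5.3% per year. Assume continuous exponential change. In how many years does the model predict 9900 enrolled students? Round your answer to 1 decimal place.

t ≈ 26.6 years

9900 = 40460 · e^(-0.053·t)
t = ln(9900/40460) / -0.053 = ln(0.24469) / -0.053 = -1.40778 / -0.053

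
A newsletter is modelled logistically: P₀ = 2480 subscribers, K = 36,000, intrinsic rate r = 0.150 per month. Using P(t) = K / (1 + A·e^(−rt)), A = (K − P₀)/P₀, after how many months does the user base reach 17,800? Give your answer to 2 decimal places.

t ≈ 17.21 months

A = (36000 − 2480)/2480 = 13.51613
17800 = 36000/(1 + 13.51613·e^(−0.15t)) → 1 + 13.51613·e^(−0.15t) = 2.02247
e^(−0.15t) = 0.075648 → t = ln(13.21907)/0.15 = 2.58166/0.15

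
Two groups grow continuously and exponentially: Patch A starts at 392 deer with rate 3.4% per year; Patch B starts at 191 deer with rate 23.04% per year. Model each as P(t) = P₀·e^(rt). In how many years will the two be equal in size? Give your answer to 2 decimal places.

392·e^(0.034t) = 191·e^(0.2304t)
392/191 = e^((0.2304 − 0.034)t) → ln(2.05236) = 0.1964·t
t = 0.71899 / 0.1964

t ≈ 3.66 years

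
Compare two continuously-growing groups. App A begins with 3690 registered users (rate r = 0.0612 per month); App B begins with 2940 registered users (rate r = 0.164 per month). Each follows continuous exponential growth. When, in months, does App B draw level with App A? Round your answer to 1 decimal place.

3690·e^(0.0612t) = 2940·e^(0.164t)
3690/2940 = e^((0.164 − 0.0612)t) → ln(1.2551) = 0.1028·t
t = 0.22722 / 0.1028

t ≈ 2.2 months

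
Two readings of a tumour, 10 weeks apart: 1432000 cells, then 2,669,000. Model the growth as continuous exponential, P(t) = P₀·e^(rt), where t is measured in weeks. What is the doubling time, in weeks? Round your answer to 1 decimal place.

r = ln(2669000/1432000) / 10 = ln(1.86383) / 10 ≈ 0.062263 per week
doubling time = ln 2 / |r| = 0.69315 / 0.062263

doubling time ≈ 11.1 weeks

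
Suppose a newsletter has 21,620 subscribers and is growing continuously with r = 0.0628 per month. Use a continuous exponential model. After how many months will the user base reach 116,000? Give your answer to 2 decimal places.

116000 = 21620 · e^(0.0628·t)
t = ln(116000/21620) / 0.0628 = ln(5.3654) / 0.0628 = 1.67997 / 0.0628

t ≈ 26.75 months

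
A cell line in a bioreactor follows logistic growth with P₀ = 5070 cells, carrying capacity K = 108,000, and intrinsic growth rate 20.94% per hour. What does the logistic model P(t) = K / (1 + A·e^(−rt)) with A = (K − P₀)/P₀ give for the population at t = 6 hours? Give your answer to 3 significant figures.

A = (108000 − 5070)/5070 = 20.30178
P(6) = 108000 / (1 + 20.30178·e^(−0.2094·6)) = 108000 / (1 + 20.30178·0.284677)
= 108000 / 6.77945 ≈ 15930.5

≈ 15,900 cells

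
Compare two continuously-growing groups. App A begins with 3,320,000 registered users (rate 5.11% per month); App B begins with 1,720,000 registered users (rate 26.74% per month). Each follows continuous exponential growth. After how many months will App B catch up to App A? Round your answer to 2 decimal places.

t ≈ 3.04 months

3320000·e^(0.0511t) = 1720000·e^(0.2674t)
3320000/1720000 = e^((0.2674 − 0.0511)t) → ln(1.93023) = 0.2163·t
t = 0.65764 / 0.2163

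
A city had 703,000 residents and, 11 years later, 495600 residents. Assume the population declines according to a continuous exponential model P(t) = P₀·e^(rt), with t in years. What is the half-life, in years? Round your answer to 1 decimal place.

half-life ≈ 21.8 years

r = ln(495600/703000) / 11 = ln(0.70498) / 11 ≈ -0.031781 per year
half-life = ln 2 / |r| = 0.69315 / 0.031781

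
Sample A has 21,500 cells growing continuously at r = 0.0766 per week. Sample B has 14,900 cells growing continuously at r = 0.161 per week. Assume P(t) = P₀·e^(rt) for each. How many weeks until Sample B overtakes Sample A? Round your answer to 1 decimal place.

t ≈ 4.3 weeks

21500·e^(0.0766t) = 14900·e^(0.161t)
21500/14900 = e^((0.161 − 0.0766)t) → ln(1.44295) = 0.0844·t
t = 0.36669 / 0.0844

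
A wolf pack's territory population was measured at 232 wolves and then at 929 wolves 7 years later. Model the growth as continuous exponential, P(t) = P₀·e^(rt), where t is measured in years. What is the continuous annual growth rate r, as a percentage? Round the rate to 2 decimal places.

929 = 232 · e^(r·7)
e^(7r) = 929/232 = 4.00431
r = ln(4.00431) / 7 = 1.38737 / 7

r ≈ 19.82% per year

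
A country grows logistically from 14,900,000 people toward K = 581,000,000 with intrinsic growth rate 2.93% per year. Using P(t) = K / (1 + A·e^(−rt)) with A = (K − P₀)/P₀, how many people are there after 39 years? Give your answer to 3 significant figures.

≈ 44,300,000 people

A = (581000000 − 14900000)/14900000 = 37.99329
P(39) = 581000000 / (1 + 37.99329·e^(−0.0293·39)) = 581000000 / (1 + 37.99329·0.318957)
= 581000000 / 13.11821 ≈ 44289568.99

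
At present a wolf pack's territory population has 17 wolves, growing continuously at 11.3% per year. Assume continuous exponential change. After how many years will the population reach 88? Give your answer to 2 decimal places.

t ≈ 14.55 years

88 = 17 · e^(0.113·t)
t = ln(88/17) / 0.113 = ln(5.17647) / 0.113 = 1.64412 / 0.113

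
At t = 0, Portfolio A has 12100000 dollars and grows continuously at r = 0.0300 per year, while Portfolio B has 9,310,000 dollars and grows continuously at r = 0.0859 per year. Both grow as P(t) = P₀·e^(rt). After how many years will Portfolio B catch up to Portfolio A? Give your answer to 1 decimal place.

t ≈ 4.7 years

12100000·e^(0.03t) = 9310000·e^(0.0859t)
12100000/9310000 = e^((0.0859 − 0.03)t) → ln(1.29968) = 0.0559·t
t = 0.26212 / 0.0559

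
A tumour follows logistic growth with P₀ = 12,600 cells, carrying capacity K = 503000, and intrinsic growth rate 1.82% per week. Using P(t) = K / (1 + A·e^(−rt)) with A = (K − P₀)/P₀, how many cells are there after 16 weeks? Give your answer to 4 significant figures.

A = (503000 − 12600)/12600 = 38.92063
P(16) = 503000 / (1 + 38.92063·e^(−0.0182·16)) = 503000 / (1 + 38.92063·0.747366)
= 503000 / 30.08797 ≈ 16717.65

≈ 16,720 cells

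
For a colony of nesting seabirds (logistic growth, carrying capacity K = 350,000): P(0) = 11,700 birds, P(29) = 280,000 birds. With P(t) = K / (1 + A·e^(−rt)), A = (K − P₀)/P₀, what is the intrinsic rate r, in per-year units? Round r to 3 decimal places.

A = (350000 − 11700)/11700 = 28.91453
280000 = 350000/(1 + 28.91453·e^(−r·29)) → e^(−29r) = (1.25 − 1)/28.91453 = 0.008646
r = −ln(0.008646)/29 = 4.75064/29

r ≈ 0.164 per year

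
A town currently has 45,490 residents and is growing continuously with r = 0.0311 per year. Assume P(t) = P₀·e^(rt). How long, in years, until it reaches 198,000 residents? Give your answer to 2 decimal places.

198000 = 45490 · e^(0.0311·t)
t = ln(198000/45490) / 0.0311 = ln(4.3526) / 0.0311 = 1.47077 / 0.0311

t ≈ 47.29 years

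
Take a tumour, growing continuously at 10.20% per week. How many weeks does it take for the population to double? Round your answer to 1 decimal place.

doubling time ≈ 6.8 weeks

doubling time = ln(2) / |r| = 0.69315 / 0.102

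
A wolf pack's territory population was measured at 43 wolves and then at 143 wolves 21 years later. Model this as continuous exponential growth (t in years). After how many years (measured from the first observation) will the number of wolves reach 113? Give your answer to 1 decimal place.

r = ln(143/43) / 21 ≈ 0.057221 per year
t = ln(113/43) / r = 0.96619 / 0.057221 ≈ 16.885

t ≈ 16.9 years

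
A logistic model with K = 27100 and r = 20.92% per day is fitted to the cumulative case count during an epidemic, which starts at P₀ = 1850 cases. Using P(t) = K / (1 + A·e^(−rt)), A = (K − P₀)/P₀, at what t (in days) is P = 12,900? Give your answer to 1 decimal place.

t ≈ 12.0 days

A = (27100 − 1850)/1850 = 13.64865
12900 = 27100/(1 + 13.64865·e^(−0.2092t)) → 1 + 13.64865·e^(−0.2092t) = 2.10078
e^(−0.2092t) = 0.080651 → t = ln(12.39912)/0.2092 = 2.51763/0.2092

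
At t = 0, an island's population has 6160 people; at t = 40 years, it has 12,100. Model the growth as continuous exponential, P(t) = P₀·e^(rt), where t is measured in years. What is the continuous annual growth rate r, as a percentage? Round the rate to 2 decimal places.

r ≈ 1.69% per year

12100 = 6160 · e^(r·40)
e^(40r) = 12100/6160 = 1.96429
r = ln(1.96429) / 40 = 0.67513 / 40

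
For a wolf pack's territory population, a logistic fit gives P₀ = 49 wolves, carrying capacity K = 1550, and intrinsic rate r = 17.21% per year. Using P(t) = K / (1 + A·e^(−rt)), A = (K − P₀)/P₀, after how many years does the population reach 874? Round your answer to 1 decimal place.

A = (1550 − 49)/49 = 30.63265
874 = 1550/(1 + 30.63265·e^(−0.1721t)) → 1 + 30.63265·e^(−0.1721t) = 1.77346
e^(−0.1721t) = 0.025249 → t = ln(39.60494)/0.1721 = 3.67895/0.1721

t ≈ 21.4 years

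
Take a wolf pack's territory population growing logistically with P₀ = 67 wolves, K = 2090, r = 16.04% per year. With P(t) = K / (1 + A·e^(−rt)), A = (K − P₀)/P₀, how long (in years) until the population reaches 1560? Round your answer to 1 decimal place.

t ≈ 28.0 years

A = (2090 − 67)/67 = 30.19403
1560 = 2090/(1 + 30.19403·e^(−0.1604t)) → 1 + 30.19403·e^(−0.1604t) = 1.33974
e^(−0.1604t) = 0.011252 → t = ln(88.87299)/0.1604 = 4.48721/0.1604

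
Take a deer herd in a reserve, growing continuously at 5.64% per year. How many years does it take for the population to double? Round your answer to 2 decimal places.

doubling time ≈ 12.29 years

doubling time = ln(2) / |r| = 0.69315 / 0.0564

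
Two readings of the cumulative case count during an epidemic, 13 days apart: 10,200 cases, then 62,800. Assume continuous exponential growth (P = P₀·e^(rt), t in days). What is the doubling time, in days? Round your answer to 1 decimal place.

r = ln(62800/10200) / 13 = ln(6.15686) / 13 ≈ 0.139813 per day
doubling time = ln 2 / |r| = 0.69315 / 0.139813

doubling time ≈ 5.0 days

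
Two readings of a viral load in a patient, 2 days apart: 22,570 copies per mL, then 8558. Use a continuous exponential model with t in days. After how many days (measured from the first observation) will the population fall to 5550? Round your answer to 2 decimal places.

r = ln(8558/22570) / 2 ≈ -0.484878 per day
t = ln(5550/22570) / r = -1.40282 / -0.484878 ≈ 2.893

t ≈ 2.89 days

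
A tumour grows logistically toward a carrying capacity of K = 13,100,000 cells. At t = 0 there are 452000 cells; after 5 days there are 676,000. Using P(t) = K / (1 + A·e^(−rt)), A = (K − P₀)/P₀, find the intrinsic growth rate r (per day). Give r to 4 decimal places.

r ≈ 0.0841 per day

A = (13100000 − 452000)/452000 = 27.9823
676000 = 13100000/(1 + 27.9823·e^(−r·5)) → e^(−5r) = (19.3787 − 1)/27.9823 = 0.656797
r = −ln(0.656797)/5 = 0.42038/5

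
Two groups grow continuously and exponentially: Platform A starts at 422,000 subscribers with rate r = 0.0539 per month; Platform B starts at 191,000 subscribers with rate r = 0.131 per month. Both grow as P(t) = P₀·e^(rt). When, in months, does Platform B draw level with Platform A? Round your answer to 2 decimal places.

t ≈ 10.28 months

422000·e^(0.0539t) = 191000·e^(0.131t)
422000/191000 = e^((0.131 − 0.0539)t) → ln(2.20942) = 0.0771·t
t = 0.79273 / 0.0771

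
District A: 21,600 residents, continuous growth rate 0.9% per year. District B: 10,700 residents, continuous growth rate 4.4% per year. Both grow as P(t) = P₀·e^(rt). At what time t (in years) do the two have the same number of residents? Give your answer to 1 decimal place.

21600·e^(0.009t) = 10700·e^(0.044t)
21600/10700 = e^((0.044 − 0.009)t) → ln(2.01869) = 0.035·t
t = 0.70245 / 0.035

t ≈ 20.1 years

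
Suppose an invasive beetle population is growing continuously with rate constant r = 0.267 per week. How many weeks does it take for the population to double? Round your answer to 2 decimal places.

doubling time = ln(2) / |r| = 0.69315 / 0.267

doubling time ≈ 2.60 weeks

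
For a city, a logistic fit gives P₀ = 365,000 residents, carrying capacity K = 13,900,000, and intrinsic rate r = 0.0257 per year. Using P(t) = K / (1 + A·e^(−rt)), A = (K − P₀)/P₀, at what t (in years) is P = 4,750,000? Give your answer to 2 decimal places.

t ≈ 115.08 years

A = (13900000 − 365000)/365000 = 37.08219
4750000 = 13900000/(1 + 37.08219·e^(−0.0257t)) → 1 + 37.08219·e^(−0.0257t) = 2.92632
e^(−0.0257t) = 0.051947 → t = ln(19.25032)/0.0257 = 2.95753/0.0257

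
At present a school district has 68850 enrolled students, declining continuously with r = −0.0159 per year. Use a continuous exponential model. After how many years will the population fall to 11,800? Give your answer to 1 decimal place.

t ≈ 110.9 years

11800 = 68850 · e^(-0.0159·t)
t = ln(11800/68850) / -0.0159 = ln(0.17139) / -0.0159 = -1.76383 / -0.0159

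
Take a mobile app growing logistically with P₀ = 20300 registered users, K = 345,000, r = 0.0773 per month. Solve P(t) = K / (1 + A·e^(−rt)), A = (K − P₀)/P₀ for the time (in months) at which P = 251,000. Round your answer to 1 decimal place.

t ≈ 48.6 months

A = (345000 − 20300)/20300 = 15.99507
251000 = 345000/(1 + 15.99507·e^(−0.0773t)) → 1 + 15.99507·e^(−0.0773t) = 1.3745
e^(−0.0773t) = 0.023414 → t = ln(42.71025)/0.0773 = 3.75444/0.0773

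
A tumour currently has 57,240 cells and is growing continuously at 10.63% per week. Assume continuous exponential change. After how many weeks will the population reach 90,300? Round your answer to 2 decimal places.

90300 = 57240 · e^(0.1063·t)
t = ln(90300/57240) / 0.1063 = ln(1.57757) / 0.1063 = 0.45588 / 0.1063

t ≈ 4.29 weeks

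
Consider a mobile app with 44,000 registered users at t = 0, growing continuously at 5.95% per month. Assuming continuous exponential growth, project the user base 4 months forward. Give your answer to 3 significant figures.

P(4) = 44000 · e^(0.0595·4) = 44000 · e^(0.238)
= 44000 · 1.26871 ≈ 55823.2

≈ 55,800 registered users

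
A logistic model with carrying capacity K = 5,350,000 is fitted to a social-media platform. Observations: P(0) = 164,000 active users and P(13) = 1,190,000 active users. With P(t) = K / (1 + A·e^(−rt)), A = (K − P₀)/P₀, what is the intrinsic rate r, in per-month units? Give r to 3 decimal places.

r ≈ 0.169 per month

A = (5350000 − 164000)/164000 = 31.62195
1190000 = 5350000/(1 + 31.62195·e^(−r·13)) → e^(−13r) = (4.4958 − 1)/31.62195 = 0.11055
r = −ln(0.11055)/13 = 2.20229/13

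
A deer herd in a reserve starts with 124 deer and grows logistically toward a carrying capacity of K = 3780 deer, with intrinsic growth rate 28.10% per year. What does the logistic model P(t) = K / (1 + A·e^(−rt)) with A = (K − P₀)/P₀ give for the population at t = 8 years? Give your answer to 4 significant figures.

A = (3780 − 124)/124 = 29.48387
P(8) = 3780 / (1 + 29.48387·e^(−0.281·8)) = 3780 / (1 + 29.48387·0.10561)
= 3780 / 4.1138 ≈ 918.86

≈ 918.9 deer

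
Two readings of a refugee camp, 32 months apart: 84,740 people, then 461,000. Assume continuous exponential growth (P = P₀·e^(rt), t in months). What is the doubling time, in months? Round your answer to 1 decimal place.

r = ln(461000/84740) / 32 = ln(5.44017) / 32 ≈ 0.052932 per month
doubling time = ln 2 / |r| = 0.69315 / 0.052932

doubling time ≈ 13.1 months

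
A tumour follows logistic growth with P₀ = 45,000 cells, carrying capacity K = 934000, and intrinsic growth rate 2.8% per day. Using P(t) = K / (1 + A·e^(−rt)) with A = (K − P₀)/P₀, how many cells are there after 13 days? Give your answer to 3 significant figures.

≈ 63,400 cells

A = (934000 − 45000)/45000 = 19.75556
P(13) = 934000 / (1 + 19.75556·e^(−0.028·13)) = 934000 / (1 + 19.75556·0.694891)
= 934000 / 14.72796 ≈ 63416.79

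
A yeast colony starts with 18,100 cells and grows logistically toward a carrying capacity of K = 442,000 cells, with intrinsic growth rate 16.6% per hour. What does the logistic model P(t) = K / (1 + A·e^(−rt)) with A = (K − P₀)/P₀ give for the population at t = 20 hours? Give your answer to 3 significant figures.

≈ 239,000 cells

A = (442000 − 18100)/18100 = 23.41989
P(20) = 442000 / (1 + 23.41989·e^(−0.166·20)) = 442000 / (1 + 23.41989·0.036153)
= 442000 / 1.8467 ≈ 239346.47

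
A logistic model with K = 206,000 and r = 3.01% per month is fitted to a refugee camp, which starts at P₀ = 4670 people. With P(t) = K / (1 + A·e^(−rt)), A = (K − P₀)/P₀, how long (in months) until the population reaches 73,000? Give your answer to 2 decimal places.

t ≈ 105.11 months

A = (206000 − 4670)/4670 = 43.11135
73000 = 206000/(1 + 43.11135·e^(−0.0301t)) → 1 + 43.11135·e^(−0.0301t) = 2.82192
e^(−0.0301t) = 0.042261 → t = ln(23.66262)/0.0301 = 3.1639/0.0301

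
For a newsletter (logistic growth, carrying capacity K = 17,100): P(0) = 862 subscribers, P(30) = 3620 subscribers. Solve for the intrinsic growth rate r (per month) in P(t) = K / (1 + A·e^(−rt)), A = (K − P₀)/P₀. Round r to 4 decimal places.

r ≈ 0.0540 per month

A = (17100 − 862)/862 = 18.83759
3620 = 17100/(1 + 18.83759·e^(−r·30)) → e^(−30r) = (4.72376 − 1)/18.83759 = 0.197677
r = −ln(0.197677)/30 = 1.62112/30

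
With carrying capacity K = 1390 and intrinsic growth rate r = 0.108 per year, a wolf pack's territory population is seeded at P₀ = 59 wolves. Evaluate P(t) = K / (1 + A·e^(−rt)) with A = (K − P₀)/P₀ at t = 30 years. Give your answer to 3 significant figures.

≈ 738 wolves

A = (1390 − 59)/59 = 22.55932
P(30) = 1390 / (1 + 22.55932·e^(−0.108·30)) = 1390 / (1 + 22.55932·0.039164)
= 1390 / 1.88351 ≈ 737.98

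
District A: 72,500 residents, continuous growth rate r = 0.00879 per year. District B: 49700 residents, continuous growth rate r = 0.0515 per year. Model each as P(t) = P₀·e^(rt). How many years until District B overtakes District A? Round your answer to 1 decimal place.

72500·e^(0.00879t) = 49700·e^(0.0515t)
72500/49700 = e^((0.0515 − 0.00879)t) → ln(1.45875) = 0.04271·t
t = 0.37758 / 0.04271

t ≈ 8.8 years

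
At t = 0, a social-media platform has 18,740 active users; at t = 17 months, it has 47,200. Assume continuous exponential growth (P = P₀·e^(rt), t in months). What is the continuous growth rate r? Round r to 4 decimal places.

47200 = 18740 · e^(r·17)
e^(17r) = 47200/18740 = 2.51868
r = ln(2.51868) / 17 = 0.92373 / 17

r ≈ 0.0543 per month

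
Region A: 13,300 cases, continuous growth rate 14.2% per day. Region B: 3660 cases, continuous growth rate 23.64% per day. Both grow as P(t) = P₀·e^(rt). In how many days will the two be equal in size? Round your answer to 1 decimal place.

13300·e^(0.142t) = 3660·e^(0.2364t)
13300/3660 = e^((0.2364 − 0.142)t) → ln(3.63388) = 0.0944·t
t = 1.2903 / 0.0944

t ≈ 13.7 days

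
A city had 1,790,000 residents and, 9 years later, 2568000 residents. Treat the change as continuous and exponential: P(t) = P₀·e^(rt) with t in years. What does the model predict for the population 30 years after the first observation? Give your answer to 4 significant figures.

≈ 5,961,000 residents

r = ln(2568000/1790000) / 9 ≈ 0.040101 per year
P(30) = 1790000 · e^(0.040101·30) = 1790000 · 3.33022 ≈ 5961098.88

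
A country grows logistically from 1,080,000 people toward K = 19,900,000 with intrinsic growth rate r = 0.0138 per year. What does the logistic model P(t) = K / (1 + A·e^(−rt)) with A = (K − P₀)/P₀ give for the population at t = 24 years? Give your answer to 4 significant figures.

A = (19900000 − 1080000)/1080000 = 17.42593
P(24) = 19900000 / (1 + 17.42593·e^(−0.0138·24)) = 19900000 / (1 + 17.42593·0.718062)
= 19900000 / 13.51289 ≈ 1472668.25

≈ 1,473,000 people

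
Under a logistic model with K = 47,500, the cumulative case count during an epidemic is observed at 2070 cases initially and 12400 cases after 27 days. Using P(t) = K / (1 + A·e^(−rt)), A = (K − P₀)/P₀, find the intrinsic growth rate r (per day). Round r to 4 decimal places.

A = (47500 − 2070)/2070 = 21.94686
12400 = 47500/(1 + 21.94686·e^(−r·27)) → e^(−27r) = (3.83065 − 1)/21.94686 = 0.128977
r = −ln(0.128977)/27 = 2.04812/27

r ≈ 0.0759 per day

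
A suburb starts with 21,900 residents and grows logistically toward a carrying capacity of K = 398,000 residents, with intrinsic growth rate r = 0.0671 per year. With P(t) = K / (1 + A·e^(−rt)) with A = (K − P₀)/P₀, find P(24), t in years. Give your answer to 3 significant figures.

A = (398000 − 21900)/21900 = 17.17352
P(24) = 398000 / (1 + 17.17352·e^(−0.0671·24)) = 398000 / (1 + 17.17352·0.199808)
= 398000 / 4.4314 ≈ 89813.6

≈ 89,800 residents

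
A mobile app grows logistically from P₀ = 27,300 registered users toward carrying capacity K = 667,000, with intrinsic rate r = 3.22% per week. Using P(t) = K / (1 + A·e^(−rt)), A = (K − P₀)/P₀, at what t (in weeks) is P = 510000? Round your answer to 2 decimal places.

t ≈ 134.54 weeks

A = (667000 − 27300)/27300 = 23.43223
510000 = 667000/(1 + 23.43223·e^(−0.0322t)) → 1 + 23.43223·e^(−0.0322t) = 1.30784
e^(−0.0322t) = 0.013138 → t = ln(76.11745)/0.0322 = 4.33228/0.0322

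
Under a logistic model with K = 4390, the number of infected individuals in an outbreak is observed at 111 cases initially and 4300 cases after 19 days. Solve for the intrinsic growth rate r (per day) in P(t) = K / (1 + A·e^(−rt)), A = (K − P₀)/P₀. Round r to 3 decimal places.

A = (4390 − 111)/111 = 38.54955
4300 = 4390/(1 + 38.54955·e^(−r·19)) → e^(−19r) = (1.02093 − 1)/38.54955 = 0.000543
r = −ln(0.000543)/19 = 7.51851/19

r ≈ 0.396 per day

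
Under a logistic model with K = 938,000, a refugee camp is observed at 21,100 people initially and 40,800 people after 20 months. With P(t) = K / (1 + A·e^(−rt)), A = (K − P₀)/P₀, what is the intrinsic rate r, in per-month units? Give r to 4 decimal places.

A = (938000 − 21100)/21100 = 43.45498
40800 = 938000/(1 + 43.45498·e^(−r·20)) → e^(−20r) = (22.9902 − 1)/43.45498 = 0.506046
r = −ln(0.506046)/20 = 0.68113/20

r ≈ 0.0341 per month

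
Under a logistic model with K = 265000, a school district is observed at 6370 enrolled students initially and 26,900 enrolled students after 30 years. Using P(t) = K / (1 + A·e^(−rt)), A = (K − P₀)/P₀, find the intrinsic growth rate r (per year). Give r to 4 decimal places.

A = (265000 − 6370)/6370 = 40.60126
26900 = 265000/(1 + 40.60126·e^(−r·30)) → e^(−30r) = (9.8513 − 1)/40.60126 = 0.218006
r = −ln(0.218006)/30 = 1.52323/30

r ≈ 0.0508 per year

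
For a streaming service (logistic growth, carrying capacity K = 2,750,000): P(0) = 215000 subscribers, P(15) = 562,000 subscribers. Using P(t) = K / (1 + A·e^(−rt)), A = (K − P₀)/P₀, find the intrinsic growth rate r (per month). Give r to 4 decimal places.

A = (2750000 − 215000)/215000 = 11.7907
562000 = 2750000/(1 + 11.7907·e^(−r·15)) → e^(−15r) = (4.89324 − 1)/11.7907 = 0.330196
r = −ln(0.330196)/15 = 1.10807/15

r ≈ 0.0739 per month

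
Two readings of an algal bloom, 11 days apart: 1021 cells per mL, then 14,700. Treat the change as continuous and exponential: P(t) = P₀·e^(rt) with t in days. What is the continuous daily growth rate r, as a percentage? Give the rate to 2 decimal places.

r ≈ 24.25% per day

14700 = 1021 · e^(r·11)
e^(11r) = 14700/1021 = 14.39765
r = ln(14.39765) / 11 = 2.66706 / 11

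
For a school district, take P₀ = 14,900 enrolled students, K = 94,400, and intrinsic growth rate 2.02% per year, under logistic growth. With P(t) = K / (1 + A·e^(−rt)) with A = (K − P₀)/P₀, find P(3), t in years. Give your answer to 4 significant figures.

A = (94400 − 14900)/14900 = 5.33557
P(3) = 94400 / (1 + 5.33557·e^(−0.0202·3)) = 94400 / (1 + 5.33557·0.9412)
= 94400 / 6.02184 ≈ 15676.28

≈ 15,680 enrolled students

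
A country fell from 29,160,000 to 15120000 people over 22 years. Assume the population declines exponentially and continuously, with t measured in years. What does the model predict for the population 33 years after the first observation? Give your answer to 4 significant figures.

r = ln(15120000/29160000) / 22 ≈ -0.029854 per year
P(33) = 29160000 · e^(-0.029854·33) = 29160000 · 0.37338 ≈ 10887644.37

≈ 10,890,000 people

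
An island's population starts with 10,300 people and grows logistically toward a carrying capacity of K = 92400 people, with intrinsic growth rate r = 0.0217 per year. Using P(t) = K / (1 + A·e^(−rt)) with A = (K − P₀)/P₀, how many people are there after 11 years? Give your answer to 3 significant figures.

A = (92400 − 10300)/10300 = 7.97087
P(11) = 92400 / (1 + 7.97087·e^(−0.0217·11)) = 92400 / (1 + 7.97087·0.787651)
= 92400 / 7.27827 ≈ 12695.33

≈ 12,700 people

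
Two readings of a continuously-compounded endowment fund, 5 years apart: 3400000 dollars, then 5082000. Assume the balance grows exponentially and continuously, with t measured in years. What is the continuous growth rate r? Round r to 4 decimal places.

r ≈ 0.0804 per year

5082000 = 3400000 · e^(r·5)
e^(5r) = 5082000/3400000 = 1.49471
r = ln(1.49471) / 5 = 0.40193 / 5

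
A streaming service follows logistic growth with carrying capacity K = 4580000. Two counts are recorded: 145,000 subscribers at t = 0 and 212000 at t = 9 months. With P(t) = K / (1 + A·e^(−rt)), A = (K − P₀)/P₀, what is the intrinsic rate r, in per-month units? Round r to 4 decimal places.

r ≈ 0.0439 per month

A = (4580000 − 145000)/145000 = 30.58621
212000 = 4580000/(1 + 30.58621·e^(−r·9)) → e^(−9r) = (21.60377 − 1)/30.58621 = 0.67363
r = −ln(0.67363)/9 = 0.39507/9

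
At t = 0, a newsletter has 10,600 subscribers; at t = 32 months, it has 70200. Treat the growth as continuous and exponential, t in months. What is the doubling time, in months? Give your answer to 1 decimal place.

doubling time ≈ 11.7 months

r = ln(70200/10600) / 32 = ln(6.62264) / 32 ≈ 0.059078 per month
doubling time = ln 2 / |r| = 0.69315 / 0.059078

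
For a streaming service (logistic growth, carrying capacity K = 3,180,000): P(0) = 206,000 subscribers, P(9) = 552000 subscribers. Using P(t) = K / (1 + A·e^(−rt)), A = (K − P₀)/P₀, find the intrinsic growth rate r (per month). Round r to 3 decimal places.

r ≈ 0.123 per month

A = (3180000 − 206000)/206000 = 14.43689
552000 = 3180000/(1 + 14.43689·e^(−r·9)) → e^(−9r) = (5.76087 − 1)/14.43689 = 0.329771
r = −ln(0.329771)/9 = 1.10936/9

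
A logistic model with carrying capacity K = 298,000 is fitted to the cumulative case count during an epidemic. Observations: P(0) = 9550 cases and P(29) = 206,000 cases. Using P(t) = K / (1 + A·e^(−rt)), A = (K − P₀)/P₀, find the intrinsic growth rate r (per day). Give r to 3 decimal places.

r ≈ 0.145 per day

A = (298000 − 9550)/9550 = 30.20419
206000 = 298000/(1 + 30.20419·e^(−r·29)) → e^(−29r) = (1.4466 − 1)/30.20419 = 0.014786
r = −ln(0.014786)/29 = 4.21407/29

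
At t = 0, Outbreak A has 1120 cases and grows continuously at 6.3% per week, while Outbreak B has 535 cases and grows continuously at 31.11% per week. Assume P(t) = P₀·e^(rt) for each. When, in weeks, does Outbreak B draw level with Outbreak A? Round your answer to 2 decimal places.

1120·e^(0.063t) = 535·e^(0.3111t)
1120/535 = e^((0.3111 − 0.063)t) → ln(2.09346) = 0.2481·t
t = 0.73882 / 0.2481

t ≈ 2.98 weeks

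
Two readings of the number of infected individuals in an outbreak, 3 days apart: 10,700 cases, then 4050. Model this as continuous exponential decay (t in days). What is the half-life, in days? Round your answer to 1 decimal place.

half-life ≈ 2.1 days

r = ln(4050/10700) / 3 = ln(0.3785) / 3 ≈ -0.323842 per day
half-life = ln 2 / |r| = 0.69315 / 0.323842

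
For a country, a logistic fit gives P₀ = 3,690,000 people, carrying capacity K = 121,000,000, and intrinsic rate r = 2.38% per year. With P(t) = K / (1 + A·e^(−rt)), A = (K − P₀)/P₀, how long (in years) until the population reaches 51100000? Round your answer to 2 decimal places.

A = (121000000 − 3690000)/3690000 = 31.79133
51100000 = 121000000/(1 + 31.79133·e^(−0.0238t)) → 1 + 31.79133·e^(−0.0238t) = 2.36791
e^(−0.0238t) = 0.043028 → t = ln(23.24087)/0.0238 = 3.14591/0.0238

t ≈ 132.18 years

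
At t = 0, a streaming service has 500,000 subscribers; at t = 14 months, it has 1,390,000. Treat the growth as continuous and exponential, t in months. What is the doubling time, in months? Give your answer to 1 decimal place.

r = ln(1390000/500000) / 14 = ln(2.78) / 14 ≈ 0.073032 per month
doubling time = ln 2 / |r| = 0.69315 / 0.073032

doubling time ≈ 9.5 months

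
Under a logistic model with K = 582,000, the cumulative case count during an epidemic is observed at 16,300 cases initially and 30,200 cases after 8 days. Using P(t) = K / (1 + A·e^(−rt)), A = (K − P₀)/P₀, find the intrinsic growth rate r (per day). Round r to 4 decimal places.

r ≈ 0.0802 per day

A = (582000 − 16300)/16300 = 34.70552
30200 = 582000/(1 + 34.70552·e^(−r·8)) → e^(−8r) = (19.27152 − 1)/34.70552 = 0.526473
r = −ln(0.526473)/8 = 0.64156/8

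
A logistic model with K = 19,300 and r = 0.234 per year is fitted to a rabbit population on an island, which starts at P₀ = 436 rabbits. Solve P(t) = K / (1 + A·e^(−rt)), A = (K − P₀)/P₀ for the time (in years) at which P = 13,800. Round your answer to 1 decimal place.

t ≈ 20.0 years

A = (19300 − 436)/436 = 43.26606
13800 = 19300/(1 + 43.26606·e^(−0.234t)) → 1 + 43.26606·e^(−0.234t) = 1.39855
e^(−0.234t) = 0.009212 → t = ln(108.55847)/0.234 = 4.68729/0.234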